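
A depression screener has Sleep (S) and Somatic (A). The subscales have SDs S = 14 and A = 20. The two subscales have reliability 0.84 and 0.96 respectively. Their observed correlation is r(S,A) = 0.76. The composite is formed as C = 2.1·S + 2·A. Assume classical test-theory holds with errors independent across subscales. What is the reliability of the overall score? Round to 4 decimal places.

Var(C) = 2.1²·14² + 2²·20² + 2·[4.2·14·20·0.76] = 2464.36 + 1787.52 = 4251.88.
Under uncorrelated errors the observed covariances equal the true-score covariances, so only the own-variance terms attenuate.
True-score variance = [2.1²·14²·0.84 + 2²·20²·0.96] + 1787.52 = 2262.06 + 1787.52 = 4049.58.
Reliability = 4049.58 / 4251.88 = 0.9524.

0.9524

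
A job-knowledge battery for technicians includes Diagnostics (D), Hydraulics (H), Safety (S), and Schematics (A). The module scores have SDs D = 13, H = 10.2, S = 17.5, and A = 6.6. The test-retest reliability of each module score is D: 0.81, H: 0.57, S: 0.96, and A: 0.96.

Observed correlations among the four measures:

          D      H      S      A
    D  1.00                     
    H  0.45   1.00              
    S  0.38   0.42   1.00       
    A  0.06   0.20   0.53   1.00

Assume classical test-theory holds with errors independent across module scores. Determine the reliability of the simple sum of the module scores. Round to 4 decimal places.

Var(D+H+S+A) = 13² + 10.2² + 17.5² + 6.6² + 2·[13·10.2·0.45 + 13·17.5·0.38 + 13·6.6·0.06 + 10.2·17.5·0.42 + 10.2·6.6·0.20 + 17.5·6.6·0.53] = 622.85 + 601.834 = 1224.68.
With uncorrelated errors the cross-covariances are all true-score covariance, so they carry over unchanged; only the diagonal terms shrink to ρᵢσᵢ².
True-score variance = [13²·0.81 + 10.2²·0.57 + 17.5²·0.96 + 6.6²·0.96] + 601.834 = 532.01 + 601.834 = 1133.84.
Reliability = 1133.84 / 1224.68 = 0.9258.

0.9258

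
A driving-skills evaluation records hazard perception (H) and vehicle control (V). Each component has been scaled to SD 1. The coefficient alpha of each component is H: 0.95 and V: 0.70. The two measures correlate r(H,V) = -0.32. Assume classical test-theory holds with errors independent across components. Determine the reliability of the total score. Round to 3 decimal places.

0.743

Var(H+V) = 2 + 2·[(-0.32)] = 2 − 0.64 = 1.36.
Because errors are independent across components, Cov(Tᵢ,Tⱼ) = Cov(Xᵢ,Xⱼ); the off-diagonal part of the true-score variance is the same as above.
True-score variance = [0.95 + 0.70] − 0.64 = 1.65 − 0.64 = 1.01.
Reliability = 1.01 / 1.36 = 0.743.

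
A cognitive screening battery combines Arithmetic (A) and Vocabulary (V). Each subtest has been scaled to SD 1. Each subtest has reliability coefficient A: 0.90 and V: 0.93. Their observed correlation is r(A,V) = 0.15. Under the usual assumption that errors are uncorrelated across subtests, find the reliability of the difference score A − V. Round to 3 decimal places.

Var(A−V) = 1 + 1 − 2·0.15 = 2 − 0.3 = 1.7.
With uncorrelated errors the cross-covariances are all true-score covariance, so they carry over unchanged; only the diagonal terms shrink to ρᵢσᵢ².
True-score variance = [0.90 + 0.93] − 0.3 = 1.83 − 0.3 = 1.53.
Reliability = 1.53 / 1.7 = 0.900.

0.900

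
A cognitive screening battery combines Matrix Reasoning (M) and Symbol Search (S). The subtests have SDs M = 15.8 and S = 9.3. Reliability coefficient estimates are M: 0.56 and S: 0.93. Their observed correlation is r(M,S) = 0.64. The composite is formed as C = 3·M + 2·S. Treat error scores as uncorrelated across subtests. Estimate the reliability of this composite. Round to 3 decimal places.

0.728

Var(C) = 3²·15.8² + 2²·9.3² + 2·[6·15.8·9.3·0.64] = 2592.72 + 1128.5 = 3721.22.
Under uncorrelated errors the observed covariances equal the true-score covariances, so only the own-variance terms attenuate.
True-score variance = [3²·15.8²·0.56 + 2²·9.3²·0.93] + 1128.5 = 1579.93 + 1128.5 = 2708.43.
Reliability = 2708.43 / 3721.22 = 0.728.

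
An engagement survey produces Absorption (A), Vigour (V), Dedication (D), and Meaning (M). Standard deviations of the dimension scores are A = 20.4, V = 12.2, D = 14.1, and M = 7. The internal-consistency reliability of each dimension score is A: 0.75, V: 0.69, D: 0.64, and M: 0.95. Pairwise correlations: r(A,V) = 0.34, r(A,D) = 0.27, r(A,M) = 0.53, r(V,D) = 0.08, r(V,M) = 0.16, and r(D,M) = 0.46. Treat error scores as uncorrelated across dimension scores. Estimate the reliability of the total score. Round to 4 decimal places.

Var(A+V+D+M) = 20.4² + 12.2² + 14.1² + 7² + 2·[20.4·12.2·0.34 + 20.4·14.1·0.27 + 20.4·7·0.53 + 12.2·14.1·0.08 + 12.2·7·0.16 + 14.1·7·0.46] = 812.81 + 621.587 = 1434.4.
Under uncorrelated errors the observed covariances equal the true-score covariances, so only the own-variance terms attenuate.
True-score variance = [20.4²·0.75 + 12.2²·0.69 + 14.1²·0.64 + 7²·0.95] + 621.587 = 588.608 + 621.587 = 1210.2.
Reliability = 1210.2 / 1434.4 = 0.8437.

0.8437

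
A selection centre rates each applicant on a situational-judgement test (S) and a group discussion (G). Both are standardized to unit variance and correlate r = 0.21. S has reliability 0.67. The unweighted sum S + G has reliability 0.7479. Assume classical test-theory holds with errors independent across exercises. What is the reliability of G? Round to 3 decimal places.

Var(S+G) = 2 + 2·0.21 = 2.420.
True-score variance = ρ_S + ρ_G + 2·0.21, so 0.7479 = (0.67 + ρ_G + 0.42) / 2.420.
ρ_G = 0.7479·2.420 − 0.67 − 0.42 = 0.720.

0.720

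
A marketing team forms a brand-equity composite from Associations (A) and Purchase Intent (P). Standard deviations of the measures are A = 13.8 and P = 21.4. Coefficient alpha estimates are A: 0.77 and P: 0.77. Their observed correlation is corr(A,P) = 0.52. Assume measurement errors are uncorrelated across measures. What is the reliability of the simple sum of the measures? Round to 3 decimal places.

0.844

Var(A+P) = 13.8² + 21.4² + 2·[13.8·21.4·0.52] = 648.4 + 307.133 = 955.533.
Under uncorrelated errors the observed covariances equal the true-score covariances, so only the own-variance terms attenuate.
True-score variance = [13.8²·0.77 + 21.4²·0.77] + 307.133 = 499.268 + 307.133 = 806.401.
Reliability = 806.401 / 955.533 = 0.844.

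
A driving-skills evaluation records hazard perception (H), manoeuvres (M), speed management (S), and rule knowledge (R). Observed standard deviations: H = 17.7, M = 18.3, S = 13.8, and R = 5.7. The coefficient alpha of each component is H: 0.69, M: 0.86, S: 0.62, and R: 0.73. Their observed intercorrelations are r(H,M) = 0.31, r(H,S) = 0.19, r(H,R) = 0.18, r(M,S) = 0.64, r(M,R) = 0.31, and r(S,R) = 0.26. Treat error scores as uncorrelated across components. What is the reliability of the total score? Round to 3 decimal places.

0.862

Var(H+M+S+R) = 17.7² + 18.3² + 13.8² + 5.7² + 2·[17.7·18.3·0.31 + 17.7·13.8·0.19 + 17.7·5.7·0.18 + 18.3·13.8·0.64 + 18.3·5.7·0.31 + 13.8·5.7·0.26] = 871.11 + 758.79 = 1629.9.
Under uncorrelated errors the observed covariances equal the true-score covariances, so only the own-variance terms attenuate.
True-score variance = [17.7²·0.69 + 18.3²·0.86 + 13.8²·0.62 + 5.7²·0.73] + 758.79 = 645.966 + 758.79 = 1404.76.
Reliability = 1404.76 / 1629.9 = 0.862.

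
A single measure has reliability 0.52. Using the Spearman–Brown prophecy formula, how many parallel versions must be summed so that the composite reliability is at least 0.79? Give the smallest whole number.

4

k ≥ ρ*(1−ρ₁)/(ρ₁(1−ρ*)) = 0.79·0.48 / (0.52·0.21) = 3.473.
Smallest integer k = 4.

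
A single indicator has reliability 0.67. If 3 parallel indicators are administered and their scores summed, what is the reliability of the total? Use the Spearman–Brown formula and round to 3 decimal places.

ρ_k = kρ / (1 + (k−1)ρ) = 3·0.67 / (1 + 2·0.67) = 2.010 / 2.340 = 0.859.

0.859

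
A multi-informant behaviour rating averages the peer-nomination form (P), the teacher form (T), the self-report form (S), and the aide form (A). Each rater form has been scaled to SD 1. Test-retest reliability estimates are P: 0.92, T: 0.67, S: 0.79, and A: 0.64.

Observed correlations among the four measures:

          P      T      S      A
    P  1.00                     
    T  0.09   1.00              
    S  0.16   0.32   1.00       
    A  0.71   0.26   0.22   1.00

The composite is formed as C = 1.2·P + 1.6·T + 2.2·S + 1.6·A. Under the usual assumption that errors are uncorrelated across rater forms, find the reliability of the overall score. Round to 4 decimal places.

0.8583

Var(C) = 1.2² + 1.6² + 2.2² + 1.6² + 2·[1.92·0.09 + 2.64·0.16 + 1.92·0.71 + 3.52·0.32 + 2.56·0.26 + 3.52·0.22] = 11.4 + 9.0496 = 20.4496.
Because errors are independent across components, Cov(Tᵢ,Tⱼ) = Cov(Xᵢ,Xⱼ); the off-diagonal part of the true-score variance is the same as above.
True-score variance = [1.2²·0.92 + 1.6²·0.67 + 2.2²·0.79 + 1.6²·0.64] + 9.0496 = 8.502 + 9.0496 = 17.5516.
Reliability = 17.5516 / 20.4496 = 0.8583.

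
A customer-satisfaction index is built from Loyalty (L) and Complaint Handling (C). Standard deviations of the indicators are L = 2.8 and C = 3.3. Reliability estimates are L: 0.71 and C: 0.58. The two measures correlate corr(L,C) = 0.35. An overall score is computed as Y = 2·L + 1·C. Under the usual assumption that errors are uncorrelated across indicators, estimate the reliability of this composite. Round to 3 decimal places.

Var(Y) = 2²·2.8² + 3.3² + 2·[2·2.8·3.3·0.35] = 42.25 + 12.936 = 55.186.
Because errors are independent across components, Cov(Tᵢ,Tⱼ) = Cov(Xᵢ,Xⱼ); the off-diagonal part of the true-score variance is the same as above.
True-score variance = [2²·2.8²·0.71 + 3.3²·0.58] + 12.936 = 28.5818 + 12.936 = 41.5178.
Reliability = 41.5178 / 55.186 = 0.752.

0.752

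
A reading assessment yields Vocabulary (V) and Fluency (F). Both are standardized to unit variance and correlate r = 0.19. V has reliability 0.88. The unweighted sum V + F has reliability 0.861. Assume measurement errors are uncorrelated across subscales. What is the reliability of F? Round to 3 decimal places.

Var(V+F) = 2 + 2·0.19 = 2.380.
True-score variance = ρ_V + ρ_F + 2·0.19, so 0.861 = (0.88 + ρ_F + 0.38) / 2.380.
ρ_F = 0.861·2.380 − 0.88 − 0.38 = 0.789.

0.789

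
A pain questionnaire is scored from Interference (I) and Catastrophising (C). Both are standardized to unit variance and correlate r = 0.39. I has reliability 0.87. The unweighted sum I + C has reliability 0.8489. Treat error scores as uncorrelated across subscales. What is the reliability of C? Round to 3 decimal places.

Var(I+C) = 2 + 2·0.39 = 2.780.
True-score variance = ρ_I + ρ_C + 2·0.39, so 0.8489 = (0.87 + ρ_C + 0.78) / 2.780.
ρ_C = 0.8489·2.780 − 0.87 − 0.78 = 0.710.

0.710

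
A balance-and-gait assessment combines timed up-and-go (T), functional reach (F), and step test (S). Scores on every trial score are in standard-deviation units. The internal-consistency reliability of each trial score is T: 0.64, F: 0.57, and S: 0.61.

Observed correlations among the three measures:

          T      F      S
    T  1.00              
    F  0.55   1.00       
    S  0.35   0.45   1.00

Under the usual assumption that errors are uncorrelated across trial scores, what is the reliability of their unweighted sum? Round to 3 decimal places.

Var(T+F+S) = 3 + 2·[0.55 + 0.35 + 0.45] = 3 + 2.7 = 5.7.
Because errors are independent across components, Cov(Tᵢ,Tⱼ) = Cov(Xᵢ,Xⱼ); the off-diagonal part of the true-score variance is the same as above.
True-score variance = [0.64 + 0.57 + 0.61] + 2.7 = 1.82 + 2.7 = 4.52.
Reliability = 4.52 / 5.7 = 0.793.

0.793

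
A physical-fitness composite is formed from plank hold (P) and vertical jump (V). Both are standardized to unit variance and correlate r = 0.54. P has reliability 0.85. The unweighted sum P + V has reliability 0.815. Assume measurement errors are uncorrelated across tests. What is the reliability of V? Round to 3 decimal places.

0.580

Var(P+V) = 2 + 2·0.54 = 3.080.
True-score variance = ρ_P + ρ_V + 2·0.54, so 0.815 = (0.85 + ρ_V + 1.08) / 3.080.
ρ_V = 0.815·3.080 − 0.85 − 1.08 = 0.580.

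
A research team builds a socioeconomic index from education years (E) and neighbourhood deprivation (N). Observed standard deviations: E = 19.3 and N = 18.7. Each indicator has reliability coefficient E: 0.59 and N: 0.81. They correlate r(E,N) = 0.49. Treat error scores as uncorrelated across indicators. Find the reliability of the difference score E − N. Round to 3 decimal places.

0.405

Var(E−N) = 19.3² + 18.7² − 2·19.3·18.7·0.49 = 722.18 − 353.692 = 368.488.
Because errors are independent across components, Cov(Tᵢ,Tⱼ) = Cov(Xᵢ,Xⱼ); the off-diagonal part of the true-score variance is the same as above.
True-score variance = [19.3²·0.59 + 18.7²·0.81] − 353.692 = 503.018 − 353.692 = 149.326.
Reliability = 149.326 / 368.488 = 0.405.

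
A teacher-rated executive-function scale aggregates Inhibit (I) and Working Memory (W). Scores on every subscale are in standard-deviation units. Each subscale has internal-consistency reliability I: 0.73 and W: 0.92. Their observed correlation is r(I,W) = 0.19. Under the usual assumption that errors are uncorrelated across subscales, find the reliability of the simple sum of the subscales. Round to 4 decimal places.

Var(I+W) = 2 + 2·[0.19] = 2 + 0.38 = 2.38.
With uncorrelated errors the cross-covariances are all true-score covariance, so they carry over unchanged; only the diagonal terms shrink to ρᵢσᵢ².
True-score variance = [0.73 + 0.92] + 0.38 = 1.65 + 0.38 = 2.03.
Reliability = 2.03 / 2.38 = 0.8529.

0.8529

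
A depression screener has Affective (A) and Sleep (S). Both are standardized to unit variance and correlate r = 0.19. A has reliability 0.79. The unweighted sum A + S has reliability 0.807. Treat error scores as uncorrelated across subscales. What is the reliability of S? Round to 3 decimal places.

0.751

Var(A+S) = 2 + 2·0.19 = 2.380.
True-score variance = ρ_A + ρ_S + 2·0.19, so 0.807 = (0.79 + ρ_S + 0.38) / 2.380.
ρ_S = 0.807·2.380 − 0.79 − 0.38 = 0.751.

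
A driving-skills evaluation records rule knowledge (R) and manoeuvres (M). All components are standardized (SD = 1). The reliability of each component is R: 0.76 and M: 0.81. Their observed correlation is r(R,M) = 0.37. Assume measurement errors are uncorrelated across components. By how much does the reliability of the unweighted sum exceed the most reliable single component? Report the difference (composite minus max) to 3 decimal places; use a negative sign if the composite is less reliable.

0.033

Var(sum) = 2 + 0.74 = 2.74; true-score variance = 1.57 + 0.74 = 2.31; composite reliability = 0.8431.
Max component reliability = 0.8100.
Difference = 0.8431 − 0.8100 = 0.033.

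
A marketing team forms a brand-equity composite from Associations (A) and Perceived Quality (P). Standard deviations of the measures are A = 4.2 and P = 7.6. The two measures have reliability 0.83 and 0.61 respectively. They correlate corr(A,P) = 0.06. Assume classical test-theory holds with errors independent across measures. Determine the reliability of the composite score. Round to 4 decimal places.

0.6778

Var(A+P) = 4.2² + 7.6² + 2·[4.2·7.6·0.06] = 75.4 + 3.8304 = 79.2304.
With uncorrelated errors the cross-covariances are all true-score covariance, so they carry over unchanged; only the diagonal terms shrink to ρᵢσᵢ².
True-score variance = [4.2²·0.83 + 7.6²·0.61] + 3.8304 = 49.8748 + 3.8304 = 53.7052.
Reliability = 53.7052 / 79.2304 = 0.6778.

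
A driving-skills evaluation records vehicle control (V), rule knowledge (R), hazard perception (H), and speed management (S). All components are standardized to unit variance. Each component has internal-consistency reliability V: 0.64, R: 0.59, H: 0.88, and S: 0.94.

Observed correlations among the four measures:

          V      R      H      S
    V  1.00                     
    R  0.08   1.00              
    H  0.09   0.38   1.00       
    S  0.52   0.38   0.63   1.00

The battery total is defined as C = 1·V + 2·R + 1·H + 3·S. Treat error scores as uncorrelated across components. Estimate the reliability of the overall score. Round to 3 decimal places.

Var(C) = 1 + 2² + 1 + 3² + 2·[2·0.08 + 0.09 + 3·0.52 + 2·0.38 + 6·0.38 + 3·0.63] = 15 + 13.48 = 28.48.
Under uncorrelated errors the observed covariances equal the true-score covariances, so only the own-variance terms attenuate.
True-score variance = [0.64 + 2²·0.59 + 0.88 + 3²·0.94] + 13.48 = 12.34 + 13.48 = 25.82.
Reliability = 25.82 / 28.48 = 0.907.

0.907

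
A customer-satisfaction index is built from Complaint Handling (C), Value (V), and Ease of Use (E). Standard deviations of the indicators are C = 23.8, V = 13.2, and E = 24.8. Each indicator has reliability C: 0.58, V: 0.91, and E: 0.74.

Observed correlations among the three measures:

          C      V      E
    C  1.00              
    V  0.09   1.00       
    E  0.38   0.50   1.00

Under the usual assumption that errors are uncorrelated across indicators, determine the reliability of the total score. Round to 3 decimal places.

Var(C+V+E) = 23.8² + 13.2² + 24.8² + 2·[23.8·13.2·0.09 + 23.8·24.8·0.38 + 13.2·24.8·0.50] = 1355.72 + 832.491 = 2188.21.
Under uncorrelated errors the observed covariances equal the true-score covariances, so only the own-variance terms attenuate.
True-score variance = [23.8²·0.58 + 13.2²·0.91 + 24.8²·0.74] + 832.491 = 942.223 + 832.491 = 1774.71.
Reliability = 1774.71 / 2188.21 = 0.811.

0.811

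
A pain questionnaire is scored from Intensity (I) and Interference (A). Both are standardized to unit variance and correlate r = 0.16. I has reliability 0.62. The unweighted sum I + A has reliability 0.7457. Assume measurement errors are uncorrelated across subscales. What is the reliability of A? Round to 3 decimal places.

0.790

Var(I+A) = 2 + 2·0.16 = 2.320.
True-score variance = ρ_I + ρ_A + 2·0.16, so 0.7457 = (0.62 + ρ_A + 0.32) / 2.320.
ρ_A = 0.7457·2.320 − 0.62 − 0.32 = 0.790.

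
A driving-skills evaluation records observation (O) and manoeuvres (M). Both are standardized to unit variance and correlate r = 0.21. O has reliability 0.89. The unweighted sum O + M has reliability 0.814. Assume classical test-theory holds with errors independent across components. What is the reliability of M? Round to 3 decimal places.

Var(O+M) = 2 + 2·0.21 = 2.420.
True-score variance = ρ_O + ρ_M + 2·0.21, so 0.814 = (0.89 + ρ_M + 0.42) / 2.420.
ρ_M = 0.814·2.420 − 0.89 − 0.42 = 0.660.

0.660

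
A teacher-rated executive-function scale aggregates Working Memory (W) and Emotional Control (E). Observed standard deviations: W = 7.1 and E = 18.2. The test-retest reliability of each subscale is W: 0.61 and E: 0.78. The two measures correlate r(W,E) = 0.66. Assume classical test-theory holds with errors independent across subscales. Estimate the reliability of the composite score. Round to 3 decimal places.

0.832

Var(W+E) = 7.1² + 18.2² + 2·[7.1·18.2·0.66] = 381.65 + 170.57 = 552.22.
Because errors are independent across components, Cov(Tᵢ,Tⱼ) = Cov(Xᵢ,Xⱼ); the off-diagonal part of the true-score variance is the same as above.
True-score variance = [7.1²·0.61 + 18.2²·0.78] + 170.57 = 289.117 + 170.57 = 459.688.
Reliability = 459.688 / 552.22 = 0.832.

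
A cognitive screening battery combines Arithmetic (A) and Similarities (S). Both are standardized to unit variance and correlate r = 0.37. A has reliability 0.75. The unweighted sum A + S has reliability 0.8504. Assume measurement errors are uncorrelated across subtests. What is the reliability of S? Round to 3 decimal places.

Var(A+S) = 2 + 2·0.37 = 2.740.
True-score variance = ρ_A + ρ_S + 2·0.37, so 0.8504 = (0.75 + ρ_S + 0.74) / 2.740.
ρ_S = 0.8504·2.740 − 0.75 − 0.74 = 0.840.

0.840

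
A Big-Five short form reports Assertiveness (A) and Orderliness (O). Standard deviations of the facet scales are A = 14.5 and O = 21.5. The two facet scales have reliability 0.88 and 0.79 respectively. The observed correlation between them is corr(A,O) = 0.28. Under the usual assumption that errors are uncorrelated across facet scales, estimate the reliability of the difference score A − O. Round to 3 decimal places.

0.754

Var(A−O) = 14.5² + 21.5² − 2·14.5·21.5·0.28 = 672.5 − 174.58 = 497.92.
Under uncorrelated errors the observed covariances equal the true-score covariances, so only the own-variance terms attenuate.
True-score variance = [14.5²·0.88 + 21.5²·0.79] − 174.58 = 550.197 − 174.58 = 375.617.
Reliability = 375.617 / 497.92 = 0.754.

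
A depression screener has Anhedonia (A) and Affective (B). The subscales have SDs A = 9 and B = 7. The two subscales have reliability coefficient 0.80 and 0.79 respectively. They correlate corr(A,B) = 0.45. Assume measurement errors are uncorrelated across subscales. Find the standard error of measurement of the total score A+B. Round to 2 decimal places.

5.15

Var(total) = 130 + 56.7 = 186.7.
True-score variance = 103.51 + 56.7 = 160.21, so reliability = 0.8581.
Error variance = 186.7 − 160.21 = 26.49; SEM = √26.49 = 5.15.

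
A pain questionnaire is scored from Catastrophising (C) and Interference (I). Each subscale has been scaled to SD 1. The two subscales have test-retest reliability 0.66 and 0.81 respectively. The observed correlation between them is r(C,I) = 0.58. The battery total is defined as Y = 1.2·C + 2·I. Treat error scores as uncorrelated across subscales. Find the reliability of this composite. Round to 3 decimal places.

0.848

Var(Y) = 1.2² + 2² + 2·[2.4·0.58] = 5.44 + 2.784 = 8.224.
With uncorrelated errors the cross-covariances are all true-score covariance, so they carry over unchanged; only the diagonal terms shrink to ρᵢσᵢ².
True-score variance = [1.2²·0.66 + 2²·0.81] + 2.784 = 4.1904 + 2.784 = 6.9744.
Reliability = 6.9744 / 8.224 = 0.848.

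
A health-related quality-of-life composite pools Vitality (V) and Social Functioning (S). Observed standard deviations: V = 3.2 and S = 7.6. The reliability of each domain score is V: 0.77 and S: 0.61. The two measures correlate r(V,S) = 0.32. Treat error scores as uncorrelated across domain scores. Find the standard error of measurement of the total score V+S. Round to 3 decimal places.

4.988

Var(total) = 68 + 15.5648 = 83.5648.
True-score variance = 43.1184 + 15.5648 = 58.6832, so reliability = 0.7022.
Error variance = 83.5648 − 58.6832 = 24.8816; SEM = √24.8816 = 4.988.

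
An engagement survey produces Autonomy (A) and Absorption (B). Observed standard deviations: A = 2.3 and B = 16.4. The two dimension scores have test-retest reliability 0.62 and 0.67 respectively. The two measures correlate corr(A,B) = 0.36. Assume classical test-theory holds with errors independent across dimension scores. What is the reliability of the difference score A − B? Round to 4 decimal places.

0.6327

Var(A−B) = 2.3² + 16.4² − 2·2.3·16.4·0.36 = 274.25 − 27.1584 = 247.092.
Because errors are independent across components, Cov(Tᵢ,Tⱼ) = Cov(Xᵢ,Xⱼ); the off-diagonal part of the true-score variance is the same as above.
True-score variance = [2.3²·0.62 + 16.4²·0.67] − 27.1584 = 183.483 − 27.1584 = 156.325.
Reliability = 156.325 / 247.092 = 0.6327.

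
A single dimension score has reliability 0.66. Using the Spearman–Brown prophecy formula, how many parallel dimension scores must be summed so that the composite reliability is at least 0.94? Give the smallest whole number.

9

k ≥ ρ*(1−ρ₁)/(ρ₁(1−ρ*)) = 0.94·0.34 / (0.66·0.06) = 8.071.
Smallest integer k = 9.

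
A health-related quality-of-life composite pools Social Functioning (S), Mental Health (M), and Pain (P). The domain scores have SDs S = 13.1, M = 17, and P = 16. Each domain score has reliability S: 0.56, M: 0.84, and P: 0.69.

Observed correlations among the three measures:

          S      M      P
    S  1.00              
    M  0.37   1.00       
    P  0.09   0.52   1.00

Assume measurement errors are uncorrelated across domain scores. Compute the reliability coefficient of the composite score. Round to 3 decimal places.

0.833

Var(S+M+P) = 13.1² + 17² + 16² + 2·[13.1·17·0.37 + 13.1·16·0.09 + 17·16·0.52] = 716.61 + 485.406 = 1202.02.
Because errors are independent across components, Cov(Tᵢ,Tⱼ) = Cov(Xᵢ,Xⱼ); the off-diagonal part of the true-score variance is the same as above.
True-score variance = [13.1²·0.56 + 17²·0.84 + 16²·0.69] + 485.406 = 515.502 + 485.406 = 1000.91.
Reliability = 1000.91 / 1202.02 = 0.833.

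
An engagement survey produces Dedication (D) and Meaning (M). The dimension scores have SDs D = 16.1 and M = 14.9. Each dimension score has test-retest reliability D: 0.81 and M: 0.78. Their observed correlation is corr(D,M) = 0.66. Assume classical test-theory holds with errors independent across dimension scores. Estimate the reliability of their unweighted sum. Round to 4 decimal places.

Var(D+M) = 16.1² + 14.9² + 2·[16.1·14.9·0.66] = 481.22 + 316.655 = 797.875.
Because errors are independent across components, Cov(Tᵢ,Tⱼ) = Cov(Xᵢ,Xⱼ); the off-diagonal part of the true-score variance is the same as above.
True-score variance = [16.1²·0.81 + 14.9²·0.78] + 316.655 = 383.128 + 316.655 = 699.783.
Reliability = 699.783 / 797.875 = 0.8771.

0.8771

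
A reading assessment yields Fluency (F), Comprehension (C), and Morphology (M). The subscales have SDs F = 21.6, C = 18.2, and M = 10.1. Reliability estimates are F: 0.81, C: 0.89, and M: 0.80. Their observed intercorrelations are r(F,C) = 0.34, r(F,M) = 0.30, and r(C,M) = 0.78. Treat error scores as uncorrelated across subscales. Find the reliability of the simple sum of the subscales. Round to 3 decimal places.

Var(F+C+M) = 21.6² + 18.2² + 10.1² + 2·[21.6·18.2·0.34 + 21.6·10.1·0.30 + 18.2·10.1·0.78] = 899.81 + 684.977 = 1584.79.
Under uncorrelated errors the observed covariances equal the true-score covariances, so only the own-variance terms attenuate.
True-score variance = [21.6²·0.81 + 18.2²·0.89 + 10.1²·0.80] + 684.977 = 754.325 + 684.977 = 1439.3.
Reliability = 1439.3 / 1584.79 = 0.908.

0.908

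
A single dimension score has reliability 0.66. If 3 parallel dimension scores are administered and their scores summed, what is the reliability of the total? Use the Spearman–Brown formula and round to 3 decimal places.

0.853

ρ_k = kρ / (1 + (k−1)ρ) = 3·0.66 / (1 + 2·0.66) = 1.980 / 2.320 = 0.853.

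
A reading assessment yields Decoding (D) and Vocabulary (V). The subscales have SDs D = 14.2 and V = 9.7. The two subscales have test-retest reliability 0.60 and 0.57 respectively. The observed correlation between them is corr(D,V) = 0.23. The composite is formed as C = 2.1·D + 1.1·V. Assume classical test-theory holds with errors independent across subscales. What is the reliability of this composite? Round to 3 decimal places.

0.648

Var(C) = 2.1²·14.2² + 1.1²·9.7² + 2·[2.31·14.2·9.7·0.23] = 1003.08 + 146.363 = 1149.44.
With uncorrelated errors the cross-covariances are all true-score covariance, so they carry over unchanged; only the diagonal terms shrink to ρᵢσᵢ².
True-score variance = [2.1²·14.2²·0.60 + 1.1²·9.7²·0.57] + 146.363 = 598.433 + 146.363 = 744.796.
Reliability = 744.796 / 1149.44 = 0.648.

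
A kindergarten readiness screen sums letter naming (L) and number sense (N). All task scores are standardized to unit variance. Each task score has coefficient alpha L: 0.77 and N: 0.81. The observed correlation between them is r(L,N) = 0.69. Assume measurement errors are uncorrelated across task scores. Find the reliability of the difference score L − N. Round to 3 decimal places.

Var(L−N) = 1 + 1 − 2·0.69 = 2 − 1.38 = 0.62.
Because errors are independent across components, Cov(Tᵢ,Tⱼ) = Cov(Xᵢ,Xⱼ); the off-diagonal part of the true-score variance is the same as above.
True-score variance = [0.77 + 0.81] − 1.38 = 1.58 − 1.38 = 0.2.
Reliability = 0.2 / 0.62 = 0.323.

0.323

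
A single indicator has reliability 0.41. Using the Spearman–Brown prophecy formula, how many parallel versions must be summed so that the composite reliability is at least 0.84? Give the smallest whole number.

8

k ≥ ρ*(1−ρ₁)/(ρ₁(1−ρ*)) = 0.84·0.59 / (0.41·0.16) = 7.555.
Smallest integer k = 8.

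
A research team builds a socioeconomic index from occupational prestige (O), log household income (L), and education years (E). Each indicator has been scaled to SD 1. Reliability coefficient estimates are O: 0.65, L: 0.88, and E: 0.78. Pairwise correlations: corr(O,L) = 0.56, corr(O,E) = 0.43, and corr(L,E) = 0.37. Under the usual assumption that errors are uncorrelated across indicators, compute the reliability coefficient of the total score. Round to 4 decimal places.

0.8794

Var(O+L+E) = 3 + 2·[0.56 + 0.43 + 0.37] = 3 + 2.72 = 5.72.
Under uncorrelated errors the observed covariances equal the true-score covariances, so only the own-variance terms attenuate.
True-score variance = [0.65 + 0.88 + 0.78] + 2.72 = 2.31 + 2.72 = 5.03.
Reliability = 5.03 / 5.72 = 0.8794.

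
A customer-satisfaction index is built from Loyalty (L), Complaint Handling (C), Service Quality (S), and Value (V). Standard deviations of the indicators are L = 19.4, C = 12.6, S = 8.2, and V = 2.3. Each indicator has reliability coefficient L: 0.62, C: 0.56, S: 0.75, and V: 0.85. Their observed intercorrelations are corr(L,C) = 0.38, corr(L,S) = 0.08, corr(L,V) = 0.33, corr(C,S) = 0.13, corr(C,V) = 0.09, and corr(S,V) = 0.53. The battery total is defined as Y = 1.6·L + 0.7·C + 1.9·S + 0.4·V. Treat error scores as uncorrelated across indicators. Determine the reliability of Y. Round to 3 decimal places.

0.719

Var(Y) = 1.6²·19.4² + 0.7²·12.6² + 1.9²·8.2² + 0.4²·2.3² + 2·[1.12·19.4·12.6·0.38 + 3.04·19.4·8.2·0.08 + 0.64·19.4·2.3·0.33 + 1.33·12.6·8.2·0.13 + 0.28·12.6·2.3·0.09 + 0.76·8.2·2.3·0.53] = 1284.86 + 356.674 = 1641.53.
Under uncorrelated errors the observed covariances equal the true-score covariances, so only the own-variance terms attenuate.
True-score variance = [1.6²·19.4²·0.62 + 0.7²·12.6²·0.56 + 1.9²·8.2²·0.75 + 0.4²·2.3²·0.85] + 356.674 = 823.694 + 356.674 = 1180.37.
Reliability = 1180.37 / 1641.53 = 0.719.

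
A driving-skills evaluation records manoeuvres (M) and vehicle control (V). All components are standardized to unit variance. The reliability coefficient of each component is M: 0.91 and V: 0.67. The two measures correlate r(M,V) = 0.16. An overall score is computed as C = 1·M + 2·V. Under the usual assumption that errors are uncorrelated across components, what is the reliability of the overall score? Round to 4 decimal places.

0.7500

Var(C) = 1 + 2² + 2·[2·0.16] = 5 + 0.64 = 5.64.
Because errors are independent across components, Cov(Tᵢ,Tⱼ) = Cov(Xᵢ,Xⱼ); the off-diagonal part of the true-score variance is the same as above.
True-score variance = [0.91 + 2²·0.67] + 0.64 = 3.59 + 0.64 = 4.23.
Reliability = 4.23 / 5.64 = 0.7500.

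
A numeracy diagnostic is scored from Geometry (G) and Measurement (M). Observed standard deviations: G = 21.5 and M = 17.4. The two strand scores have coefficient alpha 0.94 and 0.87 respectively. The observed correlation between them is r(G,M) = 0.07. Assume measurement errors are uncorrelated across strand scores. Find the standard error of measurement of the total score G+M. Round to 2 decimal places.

Var(total) = 765.01 + 52.374 = 817.384.
True-score variance = 697.916 + 52.374 = 750.29, so reliability = 0.9179.
Error variance = 817.384 − 750.29 = 67.0938; SEM = √67.0938 = 8.19.

8.19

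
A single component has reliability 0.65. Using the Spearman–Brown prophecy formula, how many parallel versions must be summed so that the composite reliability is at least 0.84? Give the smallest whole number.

k ≥ ρ*(1−ρ₁)/(ρ₁(1−ρ*)) = 0.84·0.35 / (0.65·0.16) = 2.827.
Smallest integer k = 3.

3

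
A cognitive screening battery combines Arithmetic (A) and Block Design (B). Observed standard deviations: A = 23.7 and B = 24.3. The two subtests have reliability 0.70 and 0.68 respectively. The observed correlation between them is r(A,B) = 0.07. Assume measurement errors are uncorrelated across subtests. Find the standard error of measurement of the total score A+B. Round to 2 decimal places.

Var(total) = 1152.18 + 80.6274 = 1232.81.
True-score variance = 794.716 + 80.6274 = 875.344, so reliability = 0.7100.
Error variance = 1232.81 − 875.344 = 357.464; SEM = √357.464 = 18.91.

18.91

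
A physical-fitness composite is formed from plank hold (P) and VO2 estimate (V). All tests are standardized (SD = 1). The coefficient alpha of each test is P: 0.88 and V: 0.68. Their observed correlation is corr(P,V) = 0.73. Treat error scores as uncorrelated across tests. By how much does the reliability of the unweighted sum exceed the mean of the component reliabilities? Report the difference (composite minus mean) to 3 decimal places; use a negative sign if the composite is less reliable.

Var(sum) = 2 + 1.46 = 3.46; true-score variance = 1.56 + 1.46 = 3.02; composite reliability = 0.8728.
Mean component reliability = 0.7800.
Difference = 0.8728 − 0.7800 = 0.093.

0.093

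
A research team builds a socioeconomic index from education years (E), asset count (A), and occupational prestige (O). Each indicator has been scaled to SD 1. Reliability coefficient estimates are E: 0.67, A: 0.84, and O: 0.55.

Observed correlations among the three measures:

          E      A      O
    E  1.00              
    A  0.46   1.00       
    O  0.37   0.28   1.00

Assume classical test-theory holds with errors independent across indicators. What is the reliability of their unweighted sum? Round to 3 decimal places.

Var(E+A+O) = 3 + 2·[0.46 + 0.37 + 0.28] = 3 + 2.22 = 5.22.
With uncorrelated errors the cross-covariances are all true-score covariance, so they carry over unchanged; only the diagonal terms shrink to ρᵢσᵢ².
True-score variance = [0.67 + 0.84 + 0.55] + 2.22 = 2.06 + 2.22 = 4.28.
Reliability = 4.28 / 5.22 = 0.820.

0.820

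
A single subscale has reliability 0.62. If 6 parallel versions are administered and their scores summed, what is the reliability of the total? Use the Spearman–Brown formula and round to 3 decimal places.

0.907

ρ_k = kρ / (1 + (k−1)ρ) = 6·0.62 / (1 + 5·0.62) = 3.720 / 4.100 = 0.907.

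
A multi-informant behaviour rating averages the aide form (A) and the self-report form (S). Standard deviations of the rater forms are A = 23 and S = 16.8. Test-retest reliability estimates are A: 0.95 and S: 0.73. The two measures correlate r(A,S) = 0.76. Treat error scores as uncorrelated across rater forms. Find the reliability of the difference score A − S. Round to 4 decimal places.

Var(A−S) = 23² + 16.8² − 2·23·16.8·0.76 = 811.24 − 587.328 = 223.912.
With uncorrelated errors the cross-covariances are all true-score covariance, so they carry over unchanged; only the diagonal terms shrink to ρᵢσᵢ².
True-score variance = [23²·0.95 + 16.8²·0.73] − 587.328 = 708.585 − 587.328 = 121.257.
Reliability = 121.257 / 223.912 = 0.5415.

0.5415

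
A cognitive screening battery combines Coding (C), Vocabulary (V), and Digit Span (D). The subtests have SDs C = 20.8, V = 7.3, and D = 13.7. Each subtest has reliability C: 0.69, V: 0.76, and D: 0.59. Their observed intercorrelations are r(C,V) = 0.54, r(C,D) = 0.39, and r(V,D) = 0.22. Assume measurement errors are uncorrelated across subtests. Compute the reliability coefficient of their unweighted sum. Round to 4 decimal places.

0.7972

Var(C+V+D) = 20.8² + 7.3² + 13.7² + 2·[20.8·7.3·0.54 + 20.8·13.7·0.39 + 7.3·13.7·0.22] = 673.62 + 430.26 = 1103.88.
With uncorrelated errors the cross-covariances are all true-score covariance, so they carry over unchanged; only the diagonal terms shrink to ρᵢσᵢ².
True-score variance = [20.8²·0.69 + 7.3²·0.76 + 13.7²·0.59] + 430.26 = 449.759 + 430.26 = 880.019.
Reliability = 880.019 / 1103.88 = 0.7972.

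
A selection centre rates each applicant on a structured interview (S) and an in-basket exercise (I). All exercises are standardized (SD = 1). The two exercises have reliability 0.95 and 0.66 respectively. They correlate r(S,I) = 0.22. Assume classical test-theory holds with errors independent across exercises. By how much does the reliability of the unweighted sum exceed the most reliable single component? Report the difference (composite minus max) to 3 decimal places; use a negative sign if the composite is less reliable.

Var(sum) = 2 + 0.44 = 2.44; true-score variance = 1.61 + 0.44 = 2.05; composite reliability = 0.8402.
Max component reliability = 0.9500.
Difference = 0.8402 − 0.9500 = -0.110.

-0.110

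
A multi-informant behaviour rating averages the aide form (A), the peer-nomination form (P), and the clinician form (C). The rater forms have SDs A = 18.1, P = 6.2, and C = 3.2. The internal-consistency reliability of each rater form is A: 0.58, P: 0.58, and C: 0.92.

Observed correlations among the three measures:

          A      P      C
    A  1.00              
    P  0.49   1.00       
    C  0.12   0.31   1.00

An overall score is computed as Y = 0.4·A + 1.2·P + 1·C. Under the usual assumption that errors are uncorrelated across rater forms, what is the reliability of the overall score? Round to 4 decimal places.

0.7589

Var(Y) = 0.4²·18.1² + 1.2²·6.2² + 3.2² + 2·[0.48·18.1·6.2·0.49 + 0.4·18.1·3.2·0.12 + 1.2·6.2·3.2·0.31] = 118.011 + 73.1096 = 191.121.
With uncorrelated errors the cross-covariances are all true-score covariance, so they carry over unchanged; only the diagonal terms shrink to ρᵢσᵢ².
True-score variance = [0.4²·18.1²·0.58 + 1.2²·6.2²·0.58 + 3.2²·0.92] + 73.1096 = 71.9281 + 73.1096 = 145.038.
Reliability = 145.038 / 191.121 = 0.7589.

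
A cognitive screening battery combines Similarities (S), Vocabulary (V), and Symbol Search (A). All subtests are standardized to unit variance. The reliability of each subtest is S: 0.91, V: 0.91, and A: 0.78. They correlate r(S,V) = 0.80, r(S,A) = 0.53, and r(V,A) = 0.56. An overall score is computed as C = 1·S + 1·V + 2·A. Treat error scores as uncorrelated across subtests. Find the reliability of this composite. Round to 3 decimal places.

0.911

Var(C) = 1 + 1 + 2² + 2·[0.80 + 2·0.53 + 2·0.56] = 6 + 5.96 = 11.96.
Because errors are independent across components, Cov(Tᵢ,Tⱼ) = Cov(Xᵢ,Xⱼ); the off-diagonal part of the true-score variance is the same as above.
True-score variance = [0.91 + 0.91 + 2²·0.78] + 5.96 = 4.94 + 5.96 = 10.9.
Reliability = 10.9 / 11.96 = 0.911.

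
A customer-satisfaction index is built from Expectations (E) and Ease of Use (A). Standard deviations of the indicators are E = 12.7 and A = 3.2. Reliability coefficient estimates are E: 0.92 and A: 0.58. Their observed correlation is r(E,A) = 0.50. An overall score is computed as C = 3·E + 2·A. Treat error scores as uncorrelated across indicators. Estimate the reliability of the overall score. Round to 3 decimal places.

0.923

Var(C) = 3²·12.7² + 2²·3.2² + 2·[6·12.7·3.2·0.50] = 1492.57 + 243.84 = 1736.41.
Under uncorrelated errors the observed covariances equal the true-score covariances, so only the own-variance terms attenuate.
True-score variance = [3²·12.7²·0.92 + 2²·3.2²·0.58] + 243.84 = 1359.24 + 243.84 = 1603.08.
Reliability = 1603.08 / 1736.41 = 0.923.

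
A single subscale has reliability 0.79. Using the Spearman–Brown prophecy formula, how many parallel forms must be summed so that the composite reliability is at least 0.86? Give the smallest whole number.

k ≥ ρ*(1−ρ₁)/(ρ₁(1−ρ*)) = 0.86·0.21 / (0.79·0.14) = 1.633.
Smallest integer k = 2.

2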